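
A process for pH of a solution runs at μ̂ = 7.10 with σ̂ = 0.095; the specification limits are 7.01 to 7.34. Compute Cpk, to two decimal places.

0.32

Cpu = (USL − μ̂) / (3σ̂) = (7.34 − 7.10) / (3 × 0.095) = 0.8421; Cpl = (μ̂ − LSL) / (3σ̂) = (7.10 − 7.01) / (3 × 0.095) = 0.3158; Cpk = min(Cpu, Cpl) = 0.3158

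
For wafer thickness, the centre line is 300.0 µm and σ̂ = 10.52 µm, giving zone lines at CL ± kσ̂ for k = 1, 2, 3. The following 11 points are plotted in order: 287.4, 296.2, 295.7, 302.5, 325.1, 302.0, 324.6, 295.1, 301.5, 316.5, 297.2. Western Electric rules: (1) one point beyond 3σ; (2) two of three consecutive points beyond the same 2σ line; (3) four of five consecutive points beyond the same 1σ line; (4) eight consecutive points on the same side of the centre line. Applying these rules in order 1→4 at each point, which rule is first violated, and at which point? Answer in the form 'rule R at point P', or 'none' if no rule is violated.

rule 2 at point 7

Zone of each point (C = within 1σ̂, B = 1σ̂–2σ̂, A = 2σ̂–3σ̂, * = beyond 3σ̂; sign = side of CL): 1:-B, 2:-C, 3:-C, 4:+C, 5:+A, 6:+C, 7:+A, 8:-C, 9:+C, 10:+B, 11:-C
Rule 2 (two of three consecutive points beyond the same 2σ limit) is satisfied at point 7.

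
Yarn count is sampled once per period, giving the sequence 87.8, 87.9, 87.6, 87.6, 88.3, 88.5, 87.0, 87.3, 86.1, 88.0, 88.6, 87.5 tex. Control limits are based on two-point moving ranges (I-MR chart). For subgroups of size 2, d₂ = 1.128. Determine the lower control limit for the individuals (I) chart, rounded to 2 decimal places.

85.77

X̄ = (87.8 + 87.9 + 87.6 + 87.6 + 88.3 + 88.5 + 87.0 + 87.3 + 86.1 + 88.0 + 88.6 + 87.5) / 12 = 87.6833
Moving ranges: 0.1, 0.3, 0.0, 0.7, 0.2, 1.5, 0.3, 1.2, 1.9, 0.6, 1.1; M̄R̄ = 7.9000 / 11 = 0.7182
LCL = X̄ − 3·M̄R̄/d₂ = 87.6833 − 3 × 0.7182 / 1.128 = 85.7733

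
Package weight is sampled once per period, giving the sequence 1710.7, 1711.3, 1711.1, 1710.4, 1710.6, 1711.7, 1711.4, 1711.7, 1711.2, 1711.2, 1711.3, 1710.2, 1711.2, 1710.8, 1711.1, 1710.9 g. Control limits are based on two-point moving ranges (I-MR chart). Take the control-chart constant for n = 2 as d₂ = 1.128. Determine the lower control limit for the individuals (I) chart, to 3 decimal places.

1709.809

X̄ = (1710.7 + 1711.3 + 1711.1 + 1710.4 + 1710.6 + 1711.7 + 1711.4 + 1711.7 + 1711.2 + 1711.2 + 1711.3 + 1710.2 + 1711.2 + 1710.8 + 1711.1 + 1710.9) / 16 = 1711.0500
Moving ranges: 0.6, 0.2, 0.7, 0.2, 1.1, 0.3, 0.3, 0.5, 0.0, 0.1, 1.1, 1.0, 0.4, 0.3, 0.2; M̄R̄ = 7.0000 / 15 = 0.4667
LCL = X̄ − 3·M̄R̄/d₂ = 1711.0500 − 3 × 0.4667 / 1.128 = 1709.8089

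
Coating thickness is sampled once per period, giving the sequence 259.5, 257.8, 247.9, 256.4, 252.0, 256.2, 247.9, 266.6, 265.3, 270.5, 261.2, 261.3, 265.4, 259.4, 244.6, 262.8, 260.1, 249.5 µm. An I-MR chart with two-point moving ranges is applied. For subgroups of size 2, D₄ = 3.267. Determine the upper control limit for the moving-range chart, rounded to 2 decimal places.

24.60

Moving ranges: 1.7, 9.9, 8.5, 4.4, 4.2, 8.3, 18.7, 1.3, 5.2, 9.3, 0.1, 4.1, 6.0, 14.8, 18.2, 2.7, 10.6; M̄R̄ = 128.0000 / 17 = 7.5294
UCL_MR = D₄·M̄R̄ = 3.267 × 7.5294 = 24.5986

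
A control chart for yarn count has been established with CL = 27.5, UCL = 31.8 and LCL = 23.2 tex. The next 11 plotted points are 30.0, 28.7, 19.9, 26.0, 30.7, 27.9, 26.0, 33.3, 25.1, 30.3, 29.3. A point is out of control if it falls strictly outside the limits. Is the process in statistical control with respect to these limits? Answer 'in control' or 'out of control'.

Compare each point to [23.2, 31.8]: sample 3 = 19.9 < LCL; sample 8 = 33.3 > UCL.

out of control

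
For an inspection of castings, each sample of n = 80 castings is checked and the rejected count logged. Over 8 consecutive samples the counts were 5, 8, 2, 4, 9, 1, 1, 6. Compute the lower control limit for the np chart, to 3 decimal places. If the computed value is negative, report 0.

0.000

p̄ = Σdᵢ / (k·n) = 36 / (8 × 80) = 0.05625
LCL = np̄ − 3·√(np̄(1−p̄)) = 4.5000 − 3 × 2.0608 = -1.6824 → 0 (negative, so LCL = 0)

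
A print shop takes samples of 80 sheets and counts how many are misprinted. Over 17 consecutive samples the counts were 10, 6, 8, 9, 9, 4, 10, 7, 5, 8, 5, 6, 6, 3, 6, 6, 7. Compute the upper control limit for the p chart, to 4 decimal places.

0.1779

p̄ = Σdᵢ / (k·n) = 115 / (17 × 80) = 0.08456
UCL = p̄ + 3·√(p̄(1−p̄)/n) = 0.08456 + 3 × √(0.08456×0.91544/80) = 0.08456 + 3 × 0.03111 = 0.17788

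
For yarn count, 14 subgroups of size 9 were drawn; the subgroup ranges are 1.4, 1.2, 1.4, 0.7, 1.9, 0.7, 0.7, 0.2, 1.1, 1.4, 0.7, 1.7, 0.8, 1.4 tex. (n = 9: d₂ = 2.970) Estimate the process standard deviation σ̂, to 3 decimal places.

0.368

R̄ = (1.4 + 1.2 + 1.4 + 0.7 + 1.9 + 0.7 + 0.7 + 0.2 + 1.1 + 1.4 + 0.7 + 1.7 + 0.8 + 1.4) / 14 = 1.0929
σ̂ = R̄ / d₂ = 1.0929 / 2.970 = 0.3680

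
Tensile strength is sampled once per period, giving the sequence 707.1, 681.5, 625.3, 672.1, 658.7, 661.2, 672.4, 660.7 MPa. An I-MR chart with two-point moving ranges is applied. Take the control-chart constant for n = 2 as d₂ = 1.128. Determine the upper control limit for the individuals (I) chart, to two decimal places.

X̄ = (707.1 + 681.5 + 625.3 + 672.1 + 658.7 + 661.2 + 672.4 + 660.7) / 8 = 667.3750
Moving ranges: 25.6, 56.2, 46.8, 13.4, 2.5, 11.2, 11.7; M̄R̄ = 167.4000 / 7 = 23.9143
UCL = X̄ + 3·M̄R̄/d₂ = 667.3750 + 3 × 23.9143 / 1.128 = 730.9768

730.98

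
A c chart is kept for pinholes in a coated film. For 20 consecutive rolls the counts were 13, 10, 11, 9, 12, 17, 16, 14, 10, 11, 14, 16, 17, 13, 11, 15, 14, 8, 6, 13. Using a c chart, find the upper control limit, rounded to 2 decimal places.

23.11

c̄ = (13 + 10 + 11 + 9 + 12 + 17 + 16 + 14 + 10 + 11 + 14 + 16 + 17 + 13 + 11 + 15 + 14 + 8 + 6 + 13) / 20 = 250 / 20 = 12.5000
UCL = c̄ + 3√c̄ = 12.5000 + 3 × √12.5000 = 12.5000 + 3 × 3.5355 = 23.1066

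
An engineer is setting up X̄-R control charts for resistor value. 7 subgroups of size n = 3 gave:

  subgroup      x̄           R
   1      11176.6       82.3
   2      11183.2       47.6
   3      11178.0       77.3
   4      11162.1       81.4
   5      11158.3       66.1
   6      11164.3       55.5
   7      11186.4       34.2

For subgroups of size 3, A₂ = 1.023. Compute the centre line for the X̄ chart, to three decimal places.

11172.700

X̄̄ = (11176.6 + 11183.2 + 11178.0 + 11162.1 + 11158.3 + 11164.3 + 11186.4) / 7 = 78208.9000 / 7 = 11172.7000
CL = X̄̄ = 11172.7000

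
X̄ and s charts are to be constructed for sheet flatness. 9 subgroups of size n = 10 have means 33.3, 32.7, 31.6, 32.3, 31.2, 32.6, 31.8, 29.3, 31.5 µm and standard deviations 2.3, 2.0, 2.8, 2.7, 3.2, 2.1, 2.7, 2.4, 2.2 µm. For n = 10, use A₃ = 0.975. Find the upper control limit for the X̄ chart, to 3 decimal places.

34.238

X̄̄ = (33.3 + 32.7 + 31.6 + 32.3 + 31.2 + 32.6 + 31.8 + 29.3 + 31.5) / 9 = 31.8111
s̄ = (2.3 + 2.0 + 2.8 + 2.7 + 3.2 + 2.1 + 2.7 + 2.4 + 2.2) / 9 = 2.4889
UCL = X̄̄ + A₃·s̄ = 31.8111 + 0.975 × 2.4889 = 34.2378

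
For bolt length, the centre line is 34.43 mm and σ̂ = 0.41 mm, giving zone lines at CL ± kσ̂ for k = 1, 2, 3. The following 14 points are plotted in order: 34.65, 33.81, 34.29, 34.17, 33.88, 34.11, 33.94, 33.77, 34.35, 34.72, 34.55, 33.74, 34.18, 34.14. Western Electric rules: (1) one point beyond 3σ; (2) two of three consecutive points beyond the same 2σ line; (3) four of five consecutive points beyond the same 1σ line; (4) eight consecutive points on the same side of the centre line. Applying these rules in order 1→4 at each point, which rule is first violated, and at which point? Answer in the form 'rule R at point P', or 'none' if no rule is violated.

rule 4 at point 9

Zone of each point (C = within 1σ̂, B = 1σ̂–2σ̂, A = 2σ̂–3σ̂, * = beyond 3σ̂; sign = side of CL): 1:+C, 2:-B, 3:-C, 4:-C, 5:-B, 6:-C, 7:-B, 8:-B, 9:-C, 10:+C, 11:+C, 12:-B, 13:-C, 14:-C
Rule 4 (eight consecutive points on the same side of the centre line) is satisfied at point 9.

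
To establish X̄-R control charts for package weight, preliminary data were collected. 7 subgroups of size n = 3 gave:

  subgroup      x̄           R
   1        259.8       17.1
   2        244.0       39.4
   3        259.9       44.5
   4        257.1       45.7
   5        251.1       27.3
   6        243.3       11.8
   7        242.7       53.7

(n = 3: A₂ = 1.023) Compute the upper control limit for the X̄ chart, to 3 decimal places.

286.130

X̄̄ = (259.8 + 244.0 + 259.9 + 257.1 + 251.1 + 243.3 + 242.7) / 7 = 1757.9000 / 7 = 251.1286
R̄ = (17.1 + 39.4 + 44.5 + 45.7 + 27.3 + 11.8 + 53.7) / 7 = 239.5000 / 7 = 34.2143
UCL = X̄̄ + A₂·R̄ = 251.1286 + 1.023 × 34.2143 = 286.1298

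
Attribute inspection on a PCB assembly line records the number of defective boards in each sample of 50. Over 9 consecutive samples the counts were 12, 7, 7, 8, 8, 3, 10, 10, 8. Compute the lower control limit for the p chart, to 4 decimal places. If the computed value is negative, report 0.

p̄ = Σdᵢ / (k·n) = 73 / (9 × 50) = 0.16222
LCL = p̄ − 3·√(p̄(1−p̄)/n) = 0.16222 − 3 × 0.05214 = 0.00582

0.0058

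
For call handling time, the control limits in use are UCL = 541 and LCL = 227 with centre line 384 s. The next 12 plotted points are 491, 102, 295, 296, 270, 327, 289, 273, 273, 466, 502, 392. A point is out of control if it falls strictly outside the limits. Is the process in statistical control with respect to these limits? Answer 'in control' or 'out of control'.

Compare each point to [227, 541]: sample 2 = 102 < LCL.

out of control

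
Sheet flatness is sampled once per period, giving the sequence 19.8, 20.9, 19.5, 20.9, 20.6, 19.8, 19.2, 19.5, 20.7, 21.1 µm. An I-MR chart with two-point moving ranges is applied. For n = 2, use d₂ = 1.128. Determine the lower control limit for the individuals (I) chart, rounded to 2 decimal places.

17.98

X̄ = (19.8 + 20.9 + 19.5 + 20.9 + 20.6 + 19.8 + 19.2 + 19.5 + 20.7 + 21.1) / 10 = 20.2000
Moving ranges: 1.1, 1.4, 1.4, 0.3, 0.8, 0.6, 0.3, 1.2, 0.4; M̄R̄ = 7.5000 / 9 = 0.8333
LCL = X̄ − 3·M̄R̄/d₂ = 20.2000 − 3 × 0.8333 / 1.128 = 17.9837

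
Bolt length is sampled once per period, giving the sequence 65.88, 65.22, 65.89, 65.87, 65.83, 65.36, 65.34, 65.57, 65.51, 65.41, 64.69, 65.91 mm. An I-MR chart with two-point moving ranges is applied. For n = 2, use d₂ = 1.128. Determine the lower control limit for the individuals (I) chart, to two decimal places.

64.52

X̄ = (65.88 + 65.22 + 65.89 + 65.87 + 65.83 + 65.36 + 65.34 + 65.57 + 65.51 + 65.41 + 64.69 + 65.91) / 12 = 65.5400
Moving ranges: 0.66, 0.67, 0.02, 0.04, 0.47, 0.02, 0.23, 0.06, 0.10, 0.72, 1.22; M̄R̄ = 4.2100 / 11 = 0.3827
LCL = X̄ − 3·M̄R̄/d₂ = 65.5400 − 3 × 0.3827 / 1.128 = 64.5221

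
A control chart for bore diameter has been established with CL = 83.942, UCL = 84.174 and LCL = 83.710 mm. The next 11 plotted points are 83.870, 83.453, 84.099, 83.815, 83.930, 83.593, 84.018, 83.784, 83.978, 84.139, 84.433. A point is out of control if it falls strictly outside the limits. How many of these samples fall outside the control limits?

Compare each point to [83.710, 84.174]: sample 2 = 83.453 < LCL; sample 6 = 83.593 < LCL; sample 11 = 84.433 > UCL.

3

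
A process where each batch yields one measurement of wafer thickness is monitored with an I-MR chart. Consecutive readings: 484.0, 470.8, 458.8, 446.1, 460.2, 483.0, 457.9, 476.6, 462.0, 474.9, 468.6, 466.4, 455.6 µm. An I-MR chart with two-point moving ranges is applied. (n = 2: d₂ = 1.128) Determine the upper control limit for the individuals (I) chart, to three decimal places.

X̄ = (484.0 + 470.8 + 458.8 + 446.1 + 460.2 + 483.0 + 457.9 + 476.6 + 462.0 + 474.9 + 468.6 + 466.4 + 455.6) / 13 = 466.5308
Moving ranges: 13.2, 12.0, 12.7, 14.1, 22.8, 25.1, 18.7, 14.6, 12.9, 6.3, 2.2, 10.8; M̄R̄ = 165.4000 / 12 = 13.7833
UCL = X̄ + 3·M̄R̄/d₂ = 466.5308 + 3 × 13.7833 / 1.128 = 503.1886

503.189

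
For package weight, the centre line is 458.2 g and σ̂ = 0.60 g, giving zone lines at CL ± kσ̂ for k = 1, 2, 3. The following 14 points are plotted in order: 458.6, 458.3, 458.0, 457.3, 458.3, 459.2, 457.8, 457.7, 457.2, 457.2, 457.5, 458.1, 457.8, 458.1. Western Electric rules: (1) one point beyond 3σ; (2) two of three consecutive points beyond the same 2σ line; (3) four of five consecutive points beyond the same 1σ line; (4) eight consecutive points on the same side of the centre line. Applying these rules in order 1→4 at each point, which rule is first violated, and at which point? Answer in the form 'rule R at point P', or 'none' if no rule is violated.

Zone of each point (C = within 1σ̂, B = 1σ̂–2σ̂, A = 2σ̂–3σ̂, * = beyond 3σ̂; sign = side of CL): 1:+C, 2:+C, 3:-C, 4:-B, 5:+C, 6:+B, 7:-C, 8:-C, 9:-B, 10:-B, 11:-B, 12:-C, 13:-C, 14:-C
Rule 4 (eight consecutive points on the same side of the centre line) is satisfied at point 14.

rule 4 at point 14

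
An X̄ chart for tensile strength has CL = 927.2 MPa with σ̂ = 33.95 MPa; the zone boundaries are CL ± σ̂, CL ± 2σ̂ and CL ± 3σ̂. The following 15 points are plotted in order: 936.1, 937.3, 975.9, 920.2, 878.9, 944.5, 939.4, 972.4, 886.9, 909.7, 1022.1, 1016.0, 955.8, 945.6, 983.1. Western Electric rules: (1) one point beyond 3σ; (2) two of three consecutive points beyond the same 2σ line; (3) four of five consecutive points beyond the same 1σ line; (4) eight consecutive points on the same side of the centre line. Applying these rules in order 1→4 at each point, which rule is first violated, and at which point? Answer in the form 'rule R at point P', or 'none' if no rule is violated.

Zone of each point (C = within 1σ̂, B = 1σ̂–2σ̂, A = 2σ̂–3σ̂, * = beyond 3σ̂; sign = side of CL): 1:+C, 2:+C, 3:+B, 4:-C, 5:-B, 6:+C, 7:+C, 8:+B, 9:-B, 10:-C, 11:+A, 12:+A, 13:+C, 14:+C, 15:+B
Rule 2 (two of three consecutive points beyond the same 2σ limit) is satisfied at point 12.

rule 2 at point 12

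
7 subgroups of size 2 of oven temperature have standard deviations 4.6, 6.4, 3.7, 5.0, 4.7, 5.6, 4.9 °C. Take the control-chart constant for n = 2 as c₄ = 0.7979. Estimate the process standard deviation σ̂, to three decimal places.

6.249

s̄ = (4.6 + 6.4 + 3.7 + 5.0 + 4.7 + 5.6 + 4.9) / 7 = 4.9857
σ̂ = s̄ / c₄ = 4.9857 / 0.7979 = 6.2485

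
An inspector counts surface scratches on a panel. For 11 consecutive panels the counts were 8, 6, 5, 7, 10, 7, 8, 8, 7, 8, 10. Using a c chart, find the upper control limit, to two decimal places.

c̄ = (8 + 6 + 5 + 7 + 10 + 7 + 8 + 8 + 7 + 8 + 10) / 11 = 84 / 11 = 7.6364
UCL = c̄ + 3√c̄ = 7.6364 + 3 × √7.6364 = 7.6364 + 3 × 2.7634 = 15.9266

15.93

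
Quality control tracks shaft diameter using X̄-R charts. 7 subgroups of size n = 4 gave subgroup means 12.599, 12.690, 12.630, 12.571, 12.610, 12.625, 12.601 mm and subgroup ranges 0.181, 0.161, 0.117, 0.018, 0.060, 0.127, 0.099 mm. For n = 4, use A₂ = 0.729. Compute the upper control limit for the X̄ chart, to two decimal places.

X̄̄ = (12.599 + 12.690 + 12.630 + 12.571 + 12.610 + 12.625 + 12.601) / 7 = 88.3260 / 7 = 12.6180
R̄ = (0.181 + 0.161 + 0.117 + 0.018 + 0.060 + 0.127 + 0.099) / 7 = 0.7630 / 7 = 0.1090
UCL = X̄̄ + A₂·R̄ = 12.6180 + 0.729 × 0.1090 = 12.6975

12.70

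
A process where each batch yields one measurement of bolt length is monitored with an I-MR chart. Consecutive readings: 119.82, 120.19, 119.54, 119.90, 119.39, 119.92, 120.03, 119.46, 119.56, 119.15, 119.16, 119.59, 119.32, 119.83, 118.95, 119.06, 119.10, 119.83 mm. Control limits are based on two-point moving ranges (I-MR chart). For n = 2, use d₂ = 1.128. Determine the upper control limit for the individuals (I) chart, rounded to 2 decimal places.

120.58

X̄ = (119.82 + 120.19 + 119.54 + 119.90 + 119.39 + 119.92 + 120.03 + 119.46 + 119.56 + 119.15 + 119.16 + 119.59 + 119.32 + 119.83 + 118.95 + 119.06 + 119.10 + 119.83) / 18 = 119.5444
Moving ranges: 0.37, 0.65, 0.36, 0.51, 0.53, 0.11, 0.57, 0.10, 0.41, 0.01, 0.43, 0.27, 0.51, 0.88, 0.11, 0.04, 0.73; M̄R̄ = 6.5900 / 17 = 0.3876
UCL = X̄ + 3·M̄R̄/d₂ = 119.5444 + 3 × 0.3876 / 1.128 = 120.5754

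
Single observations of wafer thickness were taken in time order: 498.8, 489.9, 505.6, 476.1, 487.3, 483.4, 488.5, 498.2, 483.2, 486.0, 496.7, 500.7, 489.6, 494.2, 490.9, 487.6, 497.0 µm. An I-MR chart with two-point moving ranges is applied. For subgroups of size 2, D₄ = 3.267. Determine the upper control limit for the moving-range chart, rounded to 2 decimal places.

Moving ranges: 8.9, 15.7, 29.5, 11.2, 3.9, 5.1, 9.7, 15.0, 2.8, 10.7, 4.0, 11.1, 4.6, 3.3, 3.3, 9.4; M̄R̄ = 148.2000 / 16 = 9.2625
UCL_MR = D₄·M̄R̄ = 3.267 × 9.2625 = 30.2606

30.26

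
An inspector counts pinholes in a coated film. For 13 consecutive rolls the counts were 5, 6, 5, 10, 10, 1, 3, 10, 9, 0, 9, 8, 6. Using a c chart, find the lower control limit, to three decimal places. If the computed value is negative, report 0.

0.000

c̄ = (5 + 6 + 5 + 10 + 10 + 1 + 3 + 10 + 9 + 0 + 9 + 8 + 6) / 13 = 82 / 13 = 6.3077
LCL = c̄ − 3√c̄ = 6.3077 − 3 × 2.5115 = -1.2268 → 0 (cannot be negative)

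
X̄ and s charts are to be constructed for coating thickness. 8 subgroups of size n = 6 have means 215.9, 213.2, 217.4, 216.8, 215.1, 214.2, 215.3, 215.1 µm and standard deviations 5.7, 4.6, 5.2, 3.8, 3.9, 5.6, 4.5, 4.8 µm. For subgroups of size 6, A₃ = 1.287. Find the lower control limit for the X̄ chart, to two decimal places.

209.25

X̄̄ = (215.9 + 213.2 + 217.4 + 216.8 + 215.1 + 214.2 + 215.3 + 215.1) / 8 = 215.3750
s̄ = (5.7 + 4.6 + 5.2 + 3.8 + 3.9 + 5.6 + 4.5 + 4.8) / 8 = 4.7625
LCL = X̄̄ − A₃·s̄ = 215.3750 − 1.287 × 4.7625 = 209.2457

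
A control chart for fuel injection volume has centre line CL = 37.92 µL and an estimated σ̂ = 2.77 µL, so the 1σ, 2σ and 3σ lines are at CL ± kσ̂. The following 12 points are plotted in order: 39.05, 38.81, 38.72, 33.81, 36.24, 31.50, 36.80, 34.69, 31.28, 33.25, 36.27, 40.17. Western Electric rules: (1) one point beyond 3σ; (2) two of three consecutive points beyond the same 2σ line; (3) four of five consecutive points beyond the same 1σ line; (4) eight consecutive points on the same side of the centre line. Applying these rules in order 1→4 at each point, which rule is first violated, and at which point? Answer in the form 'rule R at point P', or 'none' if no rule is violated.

Zone of each point (C = within 1σ̂, B = 1σ̂–2σ̂, A = 2σ̂–3σ̂, * = beyond 3σ̂; sign = side of CL): 1:+C, 2:+C, 3:+C, 4:-B, 5:-C, 6:-A, 7:-C, 8:-B, 9:-A, 10:-B, 11:-C, 12:+C
Rule 3 (four of five consecutive points beyond the same 1σ limit) is satisfied at point 10.

rule 3 at point 10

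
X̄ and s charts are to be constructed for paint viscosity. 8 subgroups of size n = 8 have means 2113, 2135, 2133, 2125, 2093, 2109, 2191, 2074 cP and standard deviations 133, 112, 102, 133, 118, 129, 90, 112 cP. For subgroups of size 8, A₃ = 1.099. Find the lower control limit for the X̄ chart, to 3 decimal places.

1994.004

X̄̄ = (2113 + 2135 + 2133 + 2125 + 2093 + 2109 + 2191 + 2074) / 8 = 2121.6250
s̄ = (133 + 112 + 102 + 133 + 118 + 129 + 90 + 112) / 8 = 116.1250
LCL = X̄̄ − A₃·s̄ = 2121.6250 − 1.099 × 116.1250 = 1994.0036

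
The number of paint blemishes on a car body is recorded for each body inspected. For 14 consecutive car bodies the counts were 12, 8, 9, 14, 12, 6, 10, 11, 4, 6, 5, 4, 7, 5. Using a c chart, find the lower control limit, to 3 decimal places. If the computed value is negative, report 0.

0.000

c̄ = (12 + 8 + 9 + 14 + 12 + 6 + 10 + 11 + 4 + 6 + 5 + 4 + 7 + 5) / 14 = 113 / 14 = 8.0714
LCL = c̄ − 3√c̄ = 8.0714 − 3 × 2.8410 = -0.4516 → 0 (cannot be negative)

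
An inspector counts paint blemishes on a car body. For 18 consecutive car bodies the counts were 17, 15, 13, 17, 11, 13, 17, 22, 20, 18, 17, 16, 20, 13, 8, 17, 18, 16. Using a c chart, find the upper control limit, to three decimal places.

28.000

c̄ = (17 + 15 + 13 + 17 + 11 + 13 + 17 + 22 + 20 + 18 + 17 + 16 + 20 + 13 + 8 + 17 + 18 + 16) / 18 = 288 / 18 = 16.0000
UCL = c̄ + 3√c̄ = 16.0000 + 3 × √16.0000 = 16.0000 + 3 × 4.0000 = 28.0000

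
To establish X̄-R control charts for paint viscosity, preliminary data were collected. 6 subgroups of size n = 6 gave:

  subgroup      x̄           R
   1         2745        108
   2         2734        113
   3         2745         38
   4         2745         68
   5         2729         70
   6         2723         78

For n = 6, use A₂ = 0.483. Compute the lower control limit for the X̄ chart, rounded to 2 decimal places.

2698.60

X̄̄ = (2745 + 2734 + 2745 + 2745 + 2729 + 2723) / 6 = 16421.0000 / 6 = 2736.8333
R̄ = (108 + 113 + 38 + 68 + 70 + 78) / 6 = 475.0000 / 6 = 79.1667
LCL = X̄̄ − A₂·R̄ = 2736.8333 − 0.483 × 79.1667 = 2698.5958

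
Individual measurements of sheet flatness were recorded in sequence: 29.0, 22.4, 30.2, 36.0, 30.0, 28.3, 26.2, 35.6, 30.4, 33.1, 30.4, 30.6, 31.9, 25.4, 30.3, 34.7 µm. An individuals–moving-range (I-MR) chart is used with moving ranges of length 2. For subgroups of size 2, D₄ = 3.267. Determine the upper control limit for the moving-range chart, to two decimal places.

Moving ranges: 6.6, 7.8, 5.8, 6.0, 1.7, 2.1, 9.4, 5.2, 2.7, 2.7, 0.2, 1.3, 6.5, 4.9, 4.4; M̄R̄ = 67.3000 / 15 = 4.4867
UCL_MR = D₄·M̄R̄ = 3.267 × 4.4867 = 14.6579

14.66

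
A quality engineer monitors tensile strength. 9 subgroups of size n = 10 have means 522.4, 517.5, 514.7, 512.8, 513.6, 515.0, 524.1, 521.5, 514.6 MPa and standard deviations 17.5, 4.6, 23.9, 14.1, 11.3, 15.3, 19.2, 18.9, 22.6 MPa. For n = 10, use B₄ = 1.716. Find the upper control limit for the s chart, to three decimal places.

s̄ = (17.5 + 4.6 + 23.9 + 14.1 + 11.3 + 15.3 + 19.2 + 18.9 + 22.6) / 9 = 16.3778
UCL_s = B₄·s̄ = 1.716 × 16.3778 = 28.1043

28.104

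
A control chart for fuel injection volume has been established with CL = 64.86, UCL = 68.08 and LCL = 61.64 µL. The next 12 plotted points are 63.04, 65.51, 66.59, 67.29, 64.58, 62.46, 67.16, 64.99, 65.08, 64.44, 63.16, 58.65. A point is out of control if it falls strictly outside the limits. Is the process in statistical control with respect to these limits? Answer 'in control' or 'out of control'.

Compare each point to [61.64, 68.08]: sample 12 = 58.65 < LCL.

out of control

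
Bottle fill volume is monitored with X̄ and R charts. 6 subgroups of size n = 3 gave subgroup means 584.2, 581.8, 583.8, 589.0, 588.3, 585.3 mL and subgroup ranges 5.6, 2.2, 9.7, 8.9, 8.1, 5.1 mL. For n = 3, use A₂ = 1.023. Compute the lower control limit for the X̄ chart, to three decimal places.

578.648

X̄̄ = (584.2 + 581.8 + 583.8 + 589.0 + 588.3 + 585.3) / 6 = 3512.4000 / 6 = 585.4000
R̄ = (5.6 + 2.2 + 9.7 + 8.9 + 8.1 + 5.1) / 6 = 39.6000 / 6 = 6.6000
LCL = X̄̄ − A₂·R̄ = 585.4000 − 1.023 × 6.6000 = 578.6482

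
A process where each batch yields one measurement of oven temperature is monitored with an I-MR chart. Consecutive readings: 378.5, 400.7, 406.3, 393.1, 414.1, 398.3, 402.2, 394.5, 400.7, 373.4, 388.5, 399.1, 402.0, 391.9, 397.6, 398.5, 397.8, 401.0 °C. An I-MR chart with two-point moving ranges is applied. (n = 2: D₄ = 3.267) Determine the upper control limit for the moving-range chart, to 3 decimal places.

33.074

Moving ranges: 22.2, 5.6, 13.2, 21.0, 15.8, 3.9, 7.7, 6.2, 27.3, 15.1, 10.6, 2.9, 10.1, 5.7, 0.9, 0.7, 3.2; M̄R̄ = 172.1000 / 17 = 10.1235
UCL_MR = D₄·M̄R̄ = 3.267 × 10.1235 = 33.0736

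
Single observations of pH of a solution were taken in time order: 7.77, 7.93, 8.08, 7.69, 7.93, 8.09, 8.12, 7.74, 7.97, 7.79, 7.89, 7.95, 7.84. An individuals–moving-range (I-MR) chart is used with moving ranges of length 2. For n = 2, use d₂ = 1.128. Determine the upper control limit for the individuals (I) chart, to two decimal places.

X̄ = (7.77 + 7.93 + 8.08 + 7.69 + 7.93 + 8.09 + 8.12 + 7.74 + 7.97 + 7.79 + 7.89 + 7.95 + 7.84) / 13 = 7.9069
Moving ranges: 0.16, 0.15, 0.39, 0.24, 0.16, 0.03, 0.38, 0.23, 0.18, 0.10, 0.06, 0.11; M̄R̄ = 2.1900 / 12 = 0.1825
UCL = X̄ + 3·M̄R̄/d₂ = 7.9069 + 3 × 0.1825 / 1.128 = 8.3923

8.39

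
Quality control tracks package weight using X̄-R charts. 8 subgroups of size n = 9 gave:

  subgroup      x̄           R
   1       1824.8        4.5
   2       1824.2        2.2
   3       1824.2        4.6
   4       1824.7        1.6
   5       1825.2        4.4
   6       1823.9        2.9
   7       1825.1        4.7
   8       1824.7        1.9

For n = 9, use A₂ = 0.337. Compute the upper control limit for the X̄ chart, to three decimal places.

1825.729

X̄̄ = (1824.8 + 1824.2 + 1824.2 + 1824.7 + 1825.2 + 1823.9 + 1825.1 + 1824.7) / 8 = 14596.8000 / 8 = 1824.6000
R̄ = (4.5 + 2.2 + 4.6 + 1.6 + 4.4 + 2.9 + 4.7 + 1.9) / 8 = 26.8000 / 8 = 3.3500
UCL = X̄̄ + A₂·R̄ = 1824.6000 + 0.337 × 3.3500 = 1825.7289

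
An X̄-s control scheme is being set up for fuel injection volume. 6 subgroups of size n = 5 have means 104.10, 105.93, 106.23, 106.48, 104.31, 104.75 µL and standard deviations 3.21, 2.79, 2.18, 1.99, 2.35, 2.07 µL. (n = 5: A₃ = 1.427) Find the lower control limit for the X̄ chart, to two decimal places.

101.83

X̄̄ = (104.10 + 105.93 + 106.23 + 106.48 + 104.31 + 104.75) / 6 = 105.3000
s̄ = (3.21 + 2.79 + 2.18 + 1.99 + 2.35 + 2.07) / 6 = 2.4317
LCL = X̄̄ − A₃·s̄ = 105.3000 − 1.427 × 2.4317 = 101.8300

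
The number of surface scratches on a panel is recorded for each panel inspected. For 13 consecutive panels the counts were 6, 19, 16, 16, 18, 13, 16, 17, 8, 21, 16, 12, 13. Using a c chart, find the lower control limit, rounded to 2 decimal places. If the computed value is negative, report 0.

c̄ = (6 + 19 + 16 + 16 + 18 + 13 + 16 + 17 + 8 + 21 + 16 + 12 + 13) / 13 = 191 / 13 = 14.6923
LCL = c̄ − 3√c̄ = 14.6923 − 3 × 3.8331 = 3.1931

3.19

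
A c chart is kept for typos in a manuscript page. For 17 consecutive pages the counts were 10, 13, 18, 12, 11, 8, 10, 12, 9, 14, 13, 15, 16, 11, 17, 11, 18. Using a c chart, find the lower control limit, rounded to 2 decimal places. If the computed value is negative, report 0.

2.08

c̄ = (10 + 13 + 18 + 12 + 11 + 8 + 10 + 12 + 9 + 14 + 13 + 15 + 16 + 11 + 17 + 11 + 18) / 17 = 218 / 17 = 12.8235
LCL = c̄ − 3√c̄ = 12.8235 − 3 × 3.5810 = 2.0805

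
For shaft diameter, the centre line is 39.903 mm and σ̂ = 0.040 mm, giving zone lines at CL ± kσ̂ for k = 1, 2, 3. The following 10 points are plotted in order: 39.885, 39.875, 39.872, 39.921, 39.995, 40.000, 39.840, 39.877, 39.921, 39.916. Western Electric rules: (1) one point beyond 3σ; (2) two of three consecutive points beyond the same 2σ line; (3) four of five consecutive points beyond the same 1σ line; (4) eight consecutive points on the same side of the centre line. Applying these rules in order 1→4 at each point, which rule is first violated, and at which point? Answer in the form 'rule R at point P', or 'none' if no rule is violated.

Zone of each point (C = within 1σ̂, B = 1σ̂–2σ̂, A = 2σ̂–3σ̂, * = beyond 3σ̂; sign = side of CL): 1:-C, 2:-C, 3:-C, 4:+C, 5:+A, 6:+A, 7:-B, 8:-C, 9:+C, 10:+C
Rule 2 (two of three consecutive points beyond the same 2σ limit) is satisfied at point 6.

rule 2 at point 6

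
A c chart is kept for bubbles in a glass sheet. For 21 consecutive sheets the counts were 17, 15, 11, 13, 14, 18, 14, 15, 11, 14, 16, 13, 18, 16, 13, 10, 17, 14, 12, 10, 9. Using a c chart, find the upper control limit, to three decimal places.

24.958

c̄ = (17 + 15 + 11 + 13 + 14 + 18 + 14 + 15 + 11 + 14 + 16 + 13 + 18 + 16 + 13 + 10 + 17 + 14 + 12 + 10 + 9) / 21 = 290 / 21 = 13.8095
UCL = c̄ + 3√c̄ = 13.8095 + 3 × √13.8095 = 13.8095 + 3 × 3.7161 = 24.9579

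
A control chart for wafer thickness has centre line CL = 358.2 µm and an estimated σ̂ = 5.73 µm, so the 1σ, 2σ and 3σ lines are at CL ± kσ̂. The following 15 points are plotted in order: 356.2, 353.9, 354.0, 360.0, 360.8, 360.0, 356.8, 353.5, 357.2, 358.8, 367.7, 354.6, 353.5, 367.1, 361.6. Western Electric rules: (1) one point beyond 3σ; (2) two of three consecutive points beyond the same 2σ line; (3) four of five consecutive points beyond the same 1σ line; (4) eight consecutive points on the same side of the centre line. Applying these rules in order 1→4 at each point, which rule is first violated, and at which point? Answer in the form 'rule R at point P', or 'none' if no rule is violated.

Zone of each point (C = within 1σ̂, B = 1σ̂–2σ̂, A = 2σ̂–3σ̂, * = beyond 3σ̂; sign = side of CL): 1:-C, 2:-C, 3:-C, 4:+C, 5:+C, 6:+C, 7:-C, 8:-C, 9:-C, 10:+C, 11:+B, 12:-C, 13:-C, 14:+B, 15:+C
No rule fires across all 15 points.

none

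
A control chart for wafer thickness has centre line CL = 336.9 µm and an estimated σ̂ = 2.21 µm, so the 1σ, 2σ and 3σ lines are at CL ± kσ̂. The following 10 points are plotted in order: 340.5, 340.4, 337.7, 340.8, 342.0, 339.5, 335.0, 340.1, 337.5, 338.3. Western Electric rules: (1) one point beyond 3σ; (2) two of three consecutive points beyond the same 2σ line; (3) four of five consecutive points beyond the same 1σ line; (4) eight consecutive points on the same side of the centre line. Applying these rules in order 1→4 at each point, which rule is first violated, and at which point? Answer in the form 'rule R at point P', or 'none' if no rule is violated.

rule 3 at point 5

Zone of each point (C = within 1σ̂, B = 1σ̂–2σ̂, A = 2σ̂–3σ̂, * = beyond 3σ̂; sign = side of CL): 1:+B, 2:+B, 3:+C, 4:+B, 5:+A, 6:+B, 7:-C, 8:+B, 9:+C, 10:+C
Rule 3 (four of five consecutive points beyond the same 1σ limit) is satisfied at point 5.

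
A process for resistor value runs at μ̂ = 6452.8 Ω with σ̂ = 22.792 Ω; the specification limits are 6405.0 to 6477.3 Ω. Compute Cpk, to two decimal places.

Cpu = (USL − μ̂) / (3σ̂) = (6477.3 − 6452.8) / (3 × 22.792) = 0.3583; Cpl = (μ̂ − LSL) / (3σ̂) = (6452.8 − 6405.0) / (3 × 22.792) = 0.6991; Cpk = min(Cpu, Cpl) = 0.3583

0.36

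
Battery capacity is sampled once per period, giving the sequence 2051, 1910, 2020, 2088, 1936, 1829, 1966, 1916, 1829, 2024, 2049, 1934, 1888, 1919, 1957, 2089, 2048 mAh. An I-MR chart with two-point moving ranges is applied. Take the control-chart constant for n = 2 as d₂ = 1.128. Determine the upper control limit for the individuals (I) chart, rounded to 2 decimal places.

2213.00

X̄ = (2051 + 1910 + 2020 + 2088 + 1936 + 1829 + 1966 + 1916 + 1829 + 2024 + 2049 + 1934 + 1888 + 1919 + 1957 + 2089 + 2048) / 17 = 1967.8235
Moving ranges: 141, 110, 68, 152, 107, 137, 50, 87, 195, 25, 115, 46, 31, 38, 132, 41; M̄R̄ = 1475.0000 / 16 = 92.1875
UCL = X̄ + 3·M̄R̄/d₂ = 1967.8235 + 3 × 92.1875 / 1.128 = 2213.0031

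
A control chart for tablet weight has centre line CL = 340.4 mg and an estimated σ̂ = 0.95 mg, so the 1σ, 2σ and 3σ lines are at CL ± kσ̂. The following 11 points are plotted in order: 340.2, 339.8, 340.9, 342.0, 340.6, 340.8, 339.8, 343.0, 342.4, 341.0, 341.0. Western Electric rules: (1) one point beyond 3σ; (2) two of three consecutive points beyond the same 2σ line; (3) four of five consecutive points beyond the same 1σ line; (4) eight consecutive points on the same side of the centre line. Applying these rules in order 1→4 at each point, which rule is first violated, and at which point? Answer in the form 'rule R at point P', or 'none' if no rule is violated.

rule 2 at point 9

Zone of each point (C = within 1σ̂, B = 1σ̂–2σ̂, A = 2σ̂–3σ̂, * = beyond 3σ̂; sign = side of CL): 1:-C, 2:-C, 3:+C, 4:+B, 5:+C, 6:+C, 7:-C, 8:+A, 9:+A, 10:+C, 11:+C
Rule 2 (two of three consecutive points beyond the same 2σ limit) is satisfied at point 9.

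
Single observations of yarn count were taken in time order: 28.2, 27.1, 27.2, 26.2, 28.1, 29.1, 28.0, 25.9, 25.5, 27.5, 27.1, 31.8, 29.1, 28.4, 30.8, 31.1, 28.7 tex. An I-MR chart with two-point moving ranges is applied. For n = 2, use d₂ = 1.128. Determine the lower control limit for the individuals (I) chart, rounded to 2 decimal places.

24.18

X̄ = (28.2 + 27.1 + 27.2 + 26.2 + 28.1 + 29.1 + 28.0 + 25.9 + 25.5 + 27.5 + 27.1 + 31.8 + 29.1 + 28.4 + 30.8 + 31.1 + 28.7) / 17 = 28.2235
Moving ranges: 1.1, 0.1, 1.0, 1.9, 1.0, 1.1, 2.1, 0.4, 2.0, 0.4, 4.7, 2.7, 0.7, 2.4, 0.3, 2.4; M̄R̄ = 24.3000 / 16 = 1.5188
LCL = X̄ − 3·M̄R̄/d₂ = 28.2235 − 3 × 1.5188 / 1.128 = 24.1843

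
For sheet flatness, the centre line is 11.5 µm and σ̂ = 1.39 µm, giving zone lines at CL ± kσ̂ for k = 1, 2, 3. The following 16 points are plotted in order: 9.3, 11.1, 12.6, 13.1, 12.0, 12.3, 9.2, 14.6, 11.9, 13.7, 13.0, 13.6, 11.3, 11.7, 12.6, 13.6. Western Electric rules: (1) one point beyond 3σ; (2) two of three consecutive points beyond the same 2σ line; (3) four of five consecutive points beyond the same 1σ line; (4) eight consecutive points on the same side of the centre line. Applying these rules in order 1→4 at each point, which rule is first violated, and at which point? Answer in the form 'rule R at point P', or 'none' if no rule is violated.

rule 3 at point 12

Zone of each point (C = within 1σ̂, B = 1σ̂–2σ̂, A = 2σ̂–3σ̂, * = beyond 3σ̂; sign = side of CL): 1:-B, 2:-C, 3:+C, 4:+B, 5:+C, 6:+C, 7:-B, 8:+A, 9:+C, 10:+B, 11:+B, 12:+B, 13:-C, 14:+C, 15:+C, 16:+B
Rule 3 (four of five consecutive points beyond the same 1σ limit) is satisfied at point 12.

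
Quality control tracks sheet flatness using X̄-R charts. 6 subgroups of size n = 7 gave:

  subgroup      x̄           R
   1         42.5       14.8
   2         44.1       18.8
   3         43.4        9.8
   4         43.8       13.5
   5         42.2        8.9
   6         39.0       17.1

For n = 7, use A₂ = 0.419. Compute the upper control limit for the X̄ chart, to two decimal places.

X̄̄ = (42.5 + 44.1 + 43.4 + 43.8 + 42.2 + 39.0) / 6 = 255.0000 / 6 = 42.5000
R̄ = (14.8 + 18.8 + 9.8 + 13.5 + 8.9 + 17.1) / 6 = 82.9000 / 6 = 13.8167
UCL = X̄̄ + A₂·R̄ = 42.5000 + 0.419 × 13.8167 = 48.2892

48.29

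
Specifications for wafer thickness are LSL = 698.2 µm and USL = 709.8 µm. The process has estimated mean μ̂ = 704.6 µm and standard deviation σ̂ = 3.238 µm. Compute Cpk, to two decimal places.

0.54

Cpu = (USL − μ̂) / (3σ̂) = (709.8 − 704.6) / (3 × 3.238) = 0.5353; Cpl = (μ̂ − LSL) / (3σ̂) = (704.6 − 698.2) / (3 × 3.238) = 0.6588; Cpk = min(Cpu, Cpl) = 0.5353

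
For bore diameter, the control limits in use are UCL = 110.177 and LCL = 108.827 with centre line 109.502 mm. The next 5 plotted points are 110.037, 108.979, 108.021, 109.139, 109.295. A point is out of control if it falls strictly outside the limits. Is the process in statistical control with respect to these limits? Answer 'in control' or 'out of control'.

Compare each point to [108.827, 110.177]: sample 3 = 108.021 < LCL.

out of control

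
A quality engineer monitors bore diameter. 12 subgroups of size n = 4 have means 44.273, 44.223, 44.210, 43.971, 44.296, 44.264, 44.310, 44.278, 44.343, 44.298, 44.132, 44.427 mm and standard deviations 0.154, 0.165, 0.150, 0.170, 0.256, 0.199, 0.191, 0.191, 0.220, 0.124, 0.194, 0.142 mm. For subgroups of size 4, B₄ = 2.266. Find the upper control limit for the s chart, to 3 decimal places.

0.407

s̄ = (0.154 + 0.165 + 0.150 + 0.170 + 0.256 + 0.199 + 0.191 + 0.191 + 0.220 + 0.124 + 0.194 + 0.142) / 12 = 0.1797
UCL_s = B₄·s̄ = 2.266 × 0.1797 = 0.4071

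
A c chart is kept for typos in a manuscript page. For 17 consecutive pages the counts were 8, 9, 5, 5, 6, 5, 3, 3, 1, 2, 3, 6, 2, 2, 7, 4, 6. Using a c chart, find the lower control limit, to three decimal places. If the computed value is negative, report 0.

c̄ = (8 + 9 + 5 + 5 + 6 + 5 + 3 + 3 + 1 + 2 + 3 + 6 + 2 + 2 + 7 + 4 + 6) / 17 = 77 / 17 = 4.5294
LCL = c̄ − 3√c̄ = 4.5294 − 3 × 2.1282 = -1.8553 → 0 (cannot be negative)

0.000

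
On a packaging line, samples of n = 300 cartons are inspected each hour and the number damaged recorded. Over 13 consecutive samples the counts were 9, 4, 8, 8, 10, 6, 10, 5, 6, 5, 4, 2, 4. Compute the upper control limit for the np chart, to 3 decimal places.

13.641

p̄ = Σdᵢ / (k·n) = 81 / (13 × 300) = 0.02077
UCL = np̄ + 3·√(np̄(1−p̄)) = 6.2308 + 3 × √(6.2308×0.97923) = 6.2308 + 3 × 2.4701 = 13.6410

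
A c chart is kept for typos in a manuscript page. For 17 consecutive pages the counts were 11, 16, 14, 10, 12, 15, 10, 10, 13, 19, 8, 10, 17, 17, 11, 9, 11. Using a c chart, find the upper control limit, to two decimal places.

23.15

c̄ = (11 + 16 + 14 + 10 + 12 + 15 + 10 + 10 + 13 + 19 + 8 + 10 + 17 + 17 + 11 + 9 + 11) / 17 = 213 / 17 = 12.5294
UCL = c̄ + 3√c̄ = 12.5294 + 3 × √12.5294 = 12.5294 + 3 × 3.5397 = 23.1485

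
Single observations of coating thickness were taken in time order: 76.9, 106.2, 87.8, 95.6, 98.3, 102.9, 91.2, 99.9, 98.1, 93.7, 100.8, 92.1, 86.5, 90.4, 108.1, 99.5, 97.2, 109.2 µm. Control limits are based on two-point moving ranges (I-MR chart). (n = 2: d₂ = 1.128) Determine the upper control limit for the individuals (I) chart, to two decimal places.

120.65

X̄ = (76.9 + 106.2 + 87.8 + 95.6 + 98.3 + 102.9 + 91.2 + 99.9 + 98.1 + 93.7 + 100.8 + 92.1 + 86.5 + 90.4 + 108.1 + 99.5 + 97.2 + 109.2) / 18 = 96.3556
Moving ranges: 29.3, 18.4, 7.8, 2.7, 4.6, 11.7, 8.7, 1.8, 4.4, 7.1, 8.7, 5.6, 3.9, 17.7, 8.6, 2.3, 12.0; M̄R̄ = 155.3000 / 17 = 9.1353
UCL = X̄ + 3·M̄R̄/d₂ = 96.3556 + 3 × 9.1353 / 1.128 = 120.6516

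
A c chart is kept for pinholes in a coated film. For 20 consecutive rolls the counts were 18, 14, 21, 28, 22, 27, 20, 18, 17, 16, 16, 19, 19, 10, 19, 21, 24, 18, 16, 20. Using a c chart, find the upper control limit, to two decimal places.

c̄ = (18 + 14 + 21 + 28 + 22 + 27 + 20 + 18 + 17 + 16 + 16 + 19 + 19 + 10 + 19 + 21 + 24 + 18 + 16 + 20) / 20 = 383 / 20 = 19.1500
UCL = c̄ + 3√c̄ = 19.1500 + 3 × √19.1500 = 19.1500 + 3 × 4.3761 = 32.2782

32.28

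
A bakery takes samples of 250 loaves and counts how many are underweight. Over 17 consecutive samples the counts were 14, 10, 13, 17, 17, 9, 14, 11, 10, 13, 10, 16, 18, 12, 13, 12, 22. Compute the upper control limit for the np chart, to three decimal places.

24.342

p̄ = Σdᵢ / (k·n) = 231 / (17 × 250) = 0.05435
UCL = np̄ + 3·√(np̄(1−p̄)) = 13.5882 + 3 × √(13.5882×0.94565) = 13.5882 + 3 × 3.5846 = 24.3422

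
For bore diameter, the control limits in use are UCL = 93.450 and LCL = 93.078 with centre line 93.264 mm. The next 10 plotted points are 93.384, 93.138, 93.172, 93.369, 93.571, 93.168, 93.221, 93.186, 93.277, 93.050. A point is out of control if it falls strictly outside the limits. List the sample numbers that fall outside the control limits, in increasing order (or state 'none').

5, 10

Compare each point to [93.078, 93.450]: sample 5 = 93.571 > UCL; sample 10 = 93.050 < LCL.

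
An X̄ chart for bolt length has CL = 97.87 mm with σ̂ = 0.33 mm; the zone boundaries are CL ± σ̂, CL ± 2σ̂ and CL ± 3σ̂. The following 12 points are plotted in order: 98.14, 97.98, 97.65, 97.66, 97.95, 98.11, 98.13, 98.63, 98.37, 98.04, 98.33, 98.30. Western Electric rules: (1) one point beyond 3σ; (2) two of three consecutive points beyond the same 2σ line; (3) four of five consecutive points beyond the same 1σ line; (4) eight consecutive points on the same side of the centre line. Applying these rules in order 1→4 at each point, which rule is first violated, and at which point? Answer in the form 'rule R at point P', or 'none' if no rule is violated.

Zone of each point (C = within 1σ̂, B = 1σ̂–2σ̂, A = 2σ̂–3σ̂, * = beyond 3σ̂; sign = side of CL): 1:+C, 2:+C, 3:-C, 4:-C, 5:+C, 6:+C, 7:+C, 8:+A, 9:+B, 10:+C, 11:+B, 12:+B
Rule 3 (four of five consecutive points beyond the same 1σ limit) is satisfied at point 12.

rule 3 at point 12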